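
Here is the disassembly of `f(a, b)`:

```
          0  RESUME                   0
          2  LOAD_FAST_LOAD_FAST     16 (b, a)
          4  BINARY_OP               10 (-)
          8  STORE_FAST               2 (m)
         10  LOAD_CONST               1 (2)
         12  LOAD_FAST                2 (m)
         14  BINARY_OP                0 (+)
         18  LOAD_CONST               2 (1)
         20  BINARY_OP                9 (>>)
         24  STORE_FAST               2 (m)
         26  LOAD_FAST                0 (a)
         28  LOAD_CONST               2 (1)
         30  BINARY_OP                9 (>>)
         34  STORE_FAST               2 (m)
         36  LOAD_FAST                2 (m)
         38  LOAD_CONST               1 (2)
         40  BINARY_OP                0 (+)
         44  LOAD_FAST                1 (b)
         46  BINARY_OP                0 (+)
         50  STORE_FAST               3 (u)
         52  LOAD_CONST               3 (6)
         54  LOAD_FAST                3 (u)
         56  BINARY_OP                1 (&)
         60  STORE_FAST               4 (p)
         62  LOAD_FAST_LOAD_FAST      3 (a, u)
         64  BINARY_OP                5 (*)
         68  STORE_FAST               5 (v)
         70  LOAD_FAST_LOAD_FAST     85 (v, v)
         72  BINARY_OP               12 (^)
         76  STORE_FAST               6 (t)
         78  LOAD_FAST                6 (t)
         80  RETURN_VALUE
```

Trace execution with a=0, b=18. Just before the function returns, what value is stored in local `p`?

LOAD_FAST_LOAD_FAST b,a → push 18,0. Stack: [18, 0]
BINARY_OP - → 18 - 0 = 18. Stack: [18]
STORE_FAST m → m=18. Stack: []
LOAD_CONST → push 2. Stack: [2]
LOAD_FAST m → push 18. Stack: [2, 18]
BINARY_OP + → 2 + 18 = 20. Stack: [20]
LOAD_CONST → push 1. Stack: [20, 1]
BINARY_OP >> → 20 >> 1 = 10. Stack: [10]
STORE_FAST m → m=10. Stack: []
LOAD_FAST a → push 0. Stack: [0]
LOAD_CONST → push 1. Stack: [0, 1]
BINARY_OP >> → 0 >> 1 = 0. Stack: [0]
STORE_FAST m → m=0. Stack: []
LOAD_FAST m → push 0. Stack: [0]
LOAD_CONST → push 2. Stack: [0, 2]
BINARY_OP + → 0 + 2 = 2. Stack: [2]
LOAD_FAST b → push 18. Stack: [2, 18]
BINARY_OP + → 2 + 18 = 20. Stack: [20]
STORE_FAST u → u=20. Stack: []
LOAD_CONST → push 6. Stack: [6]
LOAD_FAST u → push 20. Stack: [6, 20]
BINARY_OP & → 6 & 20 = 4. Stack: [4]
STORE_FAST p → p=4. Stack: []
LOAD_FAST_LOAD_FAST a,u → push 0,20. Stack: [0, 20]
BINARY_OP * → 0 * 20 = 0. Stack: [0]
STORE_FAST v → v=0. Stack: []
LOAD_FAST_LOAD_FAST v,v → push 0,0. Stack: [0, 0]
BINARY_OP ^ → 0 ^ 0 = 0. Stack: [0]
STORE_FAST t → t=0. Stack: []
LOAD_FAST t → push 0. Stack: [0]
RETURN_VALUE → return 0.

4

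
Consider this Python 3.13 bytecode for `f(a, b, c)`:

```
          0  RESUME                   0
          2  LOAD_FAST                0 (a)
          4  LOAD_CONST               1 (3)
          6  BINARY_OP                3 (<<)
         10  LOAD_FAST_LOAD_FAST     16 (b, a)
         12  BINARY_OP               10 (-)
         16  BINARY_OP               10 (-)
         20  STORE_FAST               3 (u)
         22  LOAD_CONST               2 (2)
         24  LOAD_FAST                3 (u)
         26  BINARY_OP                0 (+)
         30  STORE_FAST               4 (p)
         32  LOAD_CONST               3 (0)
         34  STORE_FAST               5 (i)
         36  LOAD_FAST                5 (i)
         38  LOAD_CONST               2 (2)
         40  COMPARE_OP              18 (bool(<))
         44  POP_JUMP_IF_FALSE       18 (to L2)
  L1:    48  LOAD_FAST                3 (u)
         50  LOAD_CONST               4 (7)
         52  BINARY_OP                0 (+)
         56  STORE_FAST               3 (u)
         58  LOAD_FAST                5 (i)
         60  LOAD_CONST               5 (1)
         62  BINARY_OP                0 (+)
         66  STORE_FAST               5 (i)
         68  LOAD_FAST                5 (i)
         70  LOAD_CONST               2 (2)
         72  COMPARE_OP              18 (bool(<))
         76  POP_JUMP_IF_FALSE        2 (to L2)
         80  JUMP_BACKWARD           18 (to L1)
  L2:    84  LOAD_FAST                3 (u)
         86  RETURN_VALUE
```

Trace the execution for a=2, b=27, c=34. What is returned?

LOAD_FAST a → push 2. Stack: [2]
LOAD_CONST → push 3. Stack: [2, 3]
BINARY_OP << → 2 << 3 = 16. Stack: [16]
LOAD_FAST_LOAD_FAST b,a → push 27,2. Stack: [16, 27, 2]
BINARY_OP - → 27 - 2 = 25. Stack: [16, 25]
BINARY_OP - → 16 - 25 = -9. Stack: [-9]
STORE_FAST u → u=-9. Stack: []
LOAD_CONST → push 2. Stack: [2]
LOAD_FAST u → push -9. Stack: [2, -9]
BINARY_OP + → 2 + -9 = -7. Stack: [-7]
STORE_FAST p → p=-7. Stack: []
LOAD_CONST → push 0. Stack: [0]
STORE_FAST i → i=0. Stack: []
LOAD_FAST i → push 0. Stack: [0]
LOAD_CONST → push 2. Stack: [0, 2]
COMPARE_OP bool(<) → 0 vs 2 = True. Stack: [True]
POP_JUMP_IF_FALSE → pop True; no jump. Stack: []
LOAD_FAST u → push -9. Stack: [-9]
LOAD_CONST → push 7. Stack: [-9, 7]
BINARY_OP + → -9 + 7 = -2. Stack: [-2]
STORE_FAST u → u=-2. Stack: []
LOAD_FAST i → push 0. Stack: [0]
LOAD_CONST → push 1. Stack: [0, 1]
BINARY_OP + → 0 + 1 = 1. Stack: [1]
STORE_FAST i → i=1. Stack: []
LOAD_FAST i → push 1. Stack: [1]
LOAD_CONST → push 2. Stack: [1, 2]
COMPARE_OP bool(<) → 1 vs 2 = True. Stack: [True]
POP_JUMP_IF_FALSE → pop True; no jump. Stack: []
LOAD_FAST u → push -2. Stack: [-2]
LOAD_CONST → push 7. Stack: [-2, 7]
BINARY_OP + → -2 + 7 = 5. Stack: [5]
STORE_FAST u → u=5. Stack: []
LOAD_FAST i → push 1. Stack: [1]
LOAD_CONST → push 1. Stack: [1, 1]
BINARY_OP + → 1 + 1 = 2. Stack: [2]
STORE_FAST i → i=2. Stack: []
LOAD_FAST i → push 2. Stack: [2]
LOAD_CONST → push 2. Stack: [2, 2]
COMPARE_OP bool(<) → 2 vs 2 = False. Stack: [False]
POP_JUMP_IF_FALSE → pop False; jump. Stack: []
LOAD_FAST u → push 5. Stack: [5]
RETURN_VALUE → return 5.

5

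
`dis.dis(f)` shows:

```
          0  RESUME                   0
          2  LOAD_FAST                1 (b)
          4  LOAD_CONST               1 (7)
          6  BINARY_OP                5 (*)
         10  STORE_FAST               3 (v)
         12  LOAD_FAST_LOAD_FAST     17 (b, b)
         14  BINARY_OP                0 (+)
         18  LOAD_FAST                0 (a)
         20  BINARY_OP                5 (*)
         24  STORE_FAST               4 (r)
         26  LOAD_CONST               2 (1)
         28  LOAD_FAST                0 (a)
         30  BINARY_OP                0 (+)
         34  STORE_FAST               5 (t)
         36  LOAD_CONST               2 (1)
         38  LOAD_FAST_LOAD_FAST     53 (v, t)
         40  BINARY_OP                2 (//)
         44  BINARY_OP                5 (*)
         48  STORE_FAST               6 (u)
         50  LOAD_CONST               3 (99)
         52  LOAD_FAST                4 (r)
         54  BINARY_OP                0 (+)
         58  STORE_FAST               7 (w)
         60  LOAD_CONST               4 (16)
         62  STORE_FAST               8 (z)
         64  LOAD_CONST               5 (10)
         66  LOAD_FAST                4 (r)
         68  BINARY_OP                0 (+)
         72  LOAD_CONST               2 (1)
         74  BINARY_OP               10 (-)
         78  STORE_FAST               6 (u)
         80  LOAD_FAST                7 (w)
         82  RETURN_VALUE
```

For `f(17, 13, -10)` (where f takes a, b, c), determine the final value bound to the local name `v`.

LOAD_FAST b → push 13. Stack: [13]
LOAD_CONST → push 7. Stack: [13, 7]
BINARY_OP * → 13 * 7 = 91. Stack: [91]
STORE_FAST v → v=91. Stack: []
LOAD_FAST_LOAD_FAST b,b → push 13,13. Stack: [13, 13]
BINARY_OP + → 13 + 13 = 26. Stack: [26]
LOAD_FAST a → push 17. Stack: [26, 17]
BINARY_OP * → 26 * 17 = 442. Stack: [442]
STORE_FAST r → r=442. Stack: []
LOAD_CONST → push 1. Stack: [1]
LOAD_FAST a → push 17. Stack: [1, 17]
BINARY_OP + → 1 + 17 = 18. Stack: [18]
STORE_FAST t → t=18. Stack: []
LOAD_CONST → push 1. Stack: [1]
LOAD_FAST_LOAD_FAST v,t → push 91,18. Stack: [1, 91, 18]
BINARY_OP // → 91 // 18 = 5. Stack: [1, 5]
BINARY_OP * → 1 * 5 = 5. Stack: [5]
STORE_FAST u → u=5. Stack: []
LOAD_CONST → push 99. Stack: [99]
LOAD_FAST r → push 442. Stack: [99, 442]
BINARY_OP + → 99 + 442 = 541. Stack: [541]
STORE_FAST w → w=541. Stack: []
LOAD_CONST → push 16. Stack: [16]
STORE_FAST z → z=16. Stack: []
LOAD_CONST → push 10. Stack: [10]
LOAD_FAST r → push 442. Stack: [10, 442]
BINARY_OP + → 10 + 442 = 452. Stack: [452]
LOAD_CONST → push 1. Stack: [452, 1]
BINARY_OP - → 452 - 1 = 451. Stack: [451]
STORE_FAST u → u=451. Stack: []
LOAD_FAST w → push 541. Stack: [541]
RETURN_VALUE → return 541.

91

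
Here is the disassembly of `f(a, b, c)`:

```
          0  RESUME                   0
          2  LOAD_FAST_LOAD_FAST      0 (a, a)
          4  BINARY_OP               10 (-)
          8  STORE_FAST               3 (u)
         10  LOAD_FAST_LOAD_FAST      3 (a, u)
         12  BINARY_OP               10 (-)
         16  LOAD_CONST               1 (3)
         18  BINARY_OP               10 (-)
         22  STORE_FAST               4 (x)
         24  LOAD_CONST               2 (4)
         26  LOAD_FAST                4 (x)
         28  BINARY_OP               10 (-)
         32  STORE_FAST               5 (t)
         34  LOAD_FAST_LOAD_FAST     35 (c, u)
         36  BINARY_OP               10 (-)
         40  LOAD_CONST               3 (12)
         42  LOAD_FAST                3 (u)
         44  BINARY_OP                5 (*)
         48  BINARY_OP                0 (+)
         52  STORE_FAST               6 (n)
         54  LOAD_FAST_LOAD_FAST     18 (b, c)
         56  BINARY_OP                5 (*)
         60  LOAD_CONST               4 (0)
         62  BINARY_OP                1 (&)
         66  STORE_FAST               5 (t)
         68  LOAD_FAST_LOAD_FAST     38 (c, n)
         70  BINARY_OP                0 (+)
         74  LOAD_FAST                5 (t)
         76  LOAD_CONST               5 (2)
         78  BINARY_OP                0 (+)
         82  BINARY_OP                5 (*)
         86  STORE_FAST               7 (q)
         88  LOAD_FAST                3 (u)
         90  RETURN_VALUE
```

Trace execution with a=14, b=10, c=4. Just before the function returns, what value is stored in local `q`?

LOAD_FAST_LOAD_FAST a,a → push 14,14. Stack: [14, 14]
BINARY_OP - → 14 - 14 = 0. Stack: [0]
STORE_FAST u → u=0. Stack: []
LOAD_FAST_LOAD_FAST a,u → push 14,0. Stack: [14, 0]
BINARY_OP - → 14 - 0 = 14. Stack: [14]
LOAD_CONST → push 3. Stack: [14, 3]
BINARY_OP - → 14 - 3 = 11. Stack: [11]
STORE_FAST x → x=11. Stack: []
LOAD_CONST → push 4. Stack: [4]
LOAD_FAST x → push 11. Stack: [4, 11]
BINARY_OP - → 4 - 11 = -7. Stack: [-7]
STORE_FAST t → t=-7. Stack: []
LOAD_FAST_LOAD_FAST c,u → push 4,0. Stack: [4, 0]
BINARY_OP - → 4 - 0 = 4. Stack: [4]
LOAD_CONST → push 12. Stack: [4, 12]
LOAD_FAST u → push 0. Stack: [4, 12, 0]
BINARY_OP * → 12 * 0 = 0. Stack: [4, 0]
BINARY_OP + → 4 + 0 = 4. Stack: [4]
STORE_FAST n → n=4. Stack: []
LOAD_FAST_LOAD_FAST b,c → push 10,4. Stack: [10, 4]
BINARY_OP * → 10 * 4 = 40. Stack: [40]
LOAD_CONST → push 0. Stack: [40, 0]
BINARY_OP & → 40 & 0 = 0. Stack: [0]
STORE_FAST t → t=0. Stack: []
LOAD_FAST_LOAD_FAST c,n → push 4,4. Stack: [4, 4]
BINARY_OP + → 4 + 4 = 8. Stack: [8]
LOAD_FAST t → push 0. Stack: [8, 0]
LOAD_CONST → push 2. Stack: [8, 0, 2]
BINARY_OP + → 0 + 2 = 2. Stack: [8, 2]
BINARY_OP * → 8 * 2 = 16. Stack: [16]
STORE_FAST q → q=16. Stack: []
LOAD_FAST u → push 0. Stack: [0]
RETURN_VALUE → return 0.

16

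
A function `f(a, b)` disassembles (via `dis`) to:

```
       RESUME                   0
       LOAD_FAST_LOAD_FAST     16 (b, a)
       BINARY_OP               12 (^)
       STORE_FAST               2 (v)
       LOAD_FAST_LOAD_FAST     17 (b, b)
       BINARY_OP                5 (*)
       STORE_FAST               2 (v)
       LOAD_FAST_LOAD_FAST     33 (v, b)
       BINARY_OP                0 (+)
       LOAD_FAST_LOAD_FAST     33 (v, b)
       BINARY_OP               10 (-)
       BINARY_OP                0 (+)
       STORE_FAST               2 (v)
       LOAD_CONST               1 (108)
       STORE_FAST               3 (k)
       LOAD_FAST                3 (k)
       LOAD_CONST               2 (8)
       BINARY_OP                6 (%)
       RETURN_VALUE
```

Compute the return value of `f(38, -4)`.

LOAD_FAST_LOAD_FAST b,a → push -4,38. Stack: [-4, 38]
BINARY_OP ^ → -4 ^ 38 = -38. Stack: [-38]
STORE_FAST v → v=-38. Stack: []
LOAD_FAST_LOAD_FAST b,b → push -4,-4. Stack: [-4, -4]
BINARY_OP * → -4 * -4 = 16. Stack: [16]
STORE_FAST v → v=16. Stack: []
LOAD_FAST_LOAD_FAST v,b → push 16,-4. Stack: [16, -4]
BINARY_OP + → 16 + -4 = 12. Stack: [12]
LOAD_FAST_LOAD_FAST v,b → push 16,-4. Stack: [12, 16, -4]
BINARY_OP - → 16 - -4 = 20. Stack: [12, 20]
BINARY_OP + → 12 + 20 = 32. Stack: [32]
STORE_FAST v → v=32. Stack: []
LOAD_CONST → push 108. Stack: [108]
STORE_FAST k → k=108. Stack: []
LOAD_FAST k → push 108. Stack: [108]
LOAD_CONST → push 8. Stack: [108, 8]
BINARY_OP % → 108 % 8 = 4. Stack: [4]
RETURN_VALUE → return 4.

4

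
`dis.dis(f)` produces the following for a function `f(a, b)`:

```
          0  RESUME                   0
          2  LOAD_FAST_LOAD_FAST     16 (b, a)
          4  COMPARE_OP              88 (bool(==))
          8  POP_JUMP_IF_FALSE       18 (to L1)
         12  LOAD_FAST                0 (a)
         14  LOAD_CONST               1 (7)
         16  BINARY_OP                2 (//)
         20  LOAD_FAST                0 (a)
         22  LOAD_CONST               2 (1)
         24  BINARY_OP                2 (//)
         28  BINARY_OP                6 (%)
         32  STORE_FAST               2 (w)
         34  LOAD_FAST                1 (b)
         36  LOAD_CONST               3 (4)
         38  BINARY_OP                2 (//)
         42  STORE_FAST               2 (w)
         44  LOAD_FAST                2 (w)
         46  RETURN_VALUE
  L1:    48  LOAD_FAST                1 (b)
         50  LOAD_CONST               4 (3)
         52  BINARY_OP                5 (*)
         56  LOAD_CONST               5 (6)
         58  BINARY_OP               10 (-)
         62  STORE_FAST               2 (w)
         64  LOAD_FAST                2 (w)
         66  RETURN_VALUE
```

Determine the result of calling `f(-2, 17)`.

LOAD_FAST_LOAD_FAST b,a → push 17,-2. Stack: [17, -2]
COMPARE_OP bool(==) → 17 vs -2 = False. Stack: [False]
POP_JUMP_IF_FALSE → pop False; jump. Stack: []
LOAD_FAST b → push 17. Stack: [17]
LOAD_CONST → push 3. Stack: [17, 3]
BINARY_OP * → 17 * 3 = 51. Stack: [51]
LOAD_CONST → push 6. Stack: [51, 6]
BINARY_OP - → 51 - 6 = 45. Stack: [45]
STORE_FAST w → w=45. Stack: []
LOAD_FAST w → push 45. Stack: [45]
RETURN_VALUE → return 45.

45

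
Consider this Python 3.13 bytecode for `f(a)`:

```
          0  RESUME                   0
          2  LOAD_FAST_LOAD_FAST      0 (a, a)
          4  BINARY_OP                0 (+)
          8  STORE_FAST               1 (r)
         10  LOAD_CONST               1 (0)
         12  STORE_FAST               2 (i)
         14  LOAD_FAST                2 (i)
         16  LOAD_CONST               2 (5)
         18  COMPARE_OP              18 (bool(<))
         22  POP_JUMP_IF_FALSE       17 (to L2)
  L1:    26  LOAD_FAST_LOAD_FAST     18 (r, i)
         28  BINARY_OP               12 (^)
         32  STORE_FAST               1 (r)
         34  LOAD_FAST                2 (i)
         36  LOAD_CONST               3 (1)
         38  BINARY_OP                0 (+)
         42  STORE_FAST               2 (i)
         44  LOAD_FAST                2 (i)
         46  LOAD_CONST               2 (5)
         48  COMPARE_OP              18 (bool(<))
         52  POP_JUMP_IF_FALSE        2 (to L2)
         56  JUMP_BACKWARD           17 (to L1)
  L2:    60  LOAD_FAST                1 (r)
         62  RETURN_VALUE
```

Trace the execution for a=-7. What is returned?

LOAD_FAST_LOAD_FAST a,a → push -7,-7
BINARY_OP + → -7 + -7 = -14
STORE_FAST r → r=-14
LOAD_CONST → push 0
STORE_FAST i → i=0
LOAD_FAST i → push 0
LOAD_CONST → push 5
COMPARE_OP bool(<) → 0 vs 5 = True
POP_JUMP_IF_FALSE → pop True; no jump
LOAD_FAST_LOAD_FAST r,i → push -14,0
BINARY_OP ^ → -14 ^ 0 = -14
STORE_FAST r → r=-14
LOAD_FAST i → push 0
LOAD_CONST → push 1
BINARY_OP + → 0 + 1 = 1
STORE_FAST i → i=1
LOAD_FAST i → push 1
LOAD_CONST → push 5
COMPARE_OP bool(<) → 1 vs 5 = True
POP_JUMP_IF_FALSE → pop True; no jump
LOAD_FAST_LOAD_FAST r,i → push -14,1
BINARY_OP ^ → -14 ^ 1 = -13
STORE_FAST r → r=-13
LOAD_FAST i → push 1
LOAD_CONST → push 1
BINARY_OP + → 1 + 1 = 2
STORE_FAST i → i=2
LOAD_FAST i → push 2
LOAD_CONST → push 5
COMPARE_OP bool(<) → 2 vs 5 = True
POP_JUMP_IF_FALSE → pop True; no jump
LOAD_FAST_LOAD_FAST r,i → push -13,2
BINARY_OP ^ → -13 ^ 2 = -15
STORE_FAST r → r=-15
LOAD_FAST i → push 2
LOAD_CONST → push 1
BINARY_OP + → 2 + 1 = 3
STORE_FAST i → i=3
LOAD_FAST i → push 3
LOAD_CONST → push 5
COMPARE_OP bool(<) → 3 vs 5 = True
POP_JUMP_IF_FALSE → pop True; no jump
LOAD_FAST_LOAD_FAST r,i → push -15,3
BINARY_OP ^ → -15 ^ 3 = -14
STORE_FAST r → r=-14
LOAD_FAST i → push 3
LOAD_CONST → push 1
BINARY_OP + → 3 + 1 = 4
STORE_FAST i → i=4
LOAD_FAST i → push 4
LOAD_CONST → push 5
COMPARE_OP bool(<) → 4 vs 5 = True
POP_JUMP_IF_FALSE → pop True; no jump
LOAD_FAST_LOAD_FAST r,i → push -14,4
BINARY_OP ^ → -14 ^ 4 = -10
STORE_FAST r → r=-10
LOAD_FAST i → push 4
LOAD_CONST → push 1
BINARY_OP + → 4 + 1 = 5
STORE_FAST i → i=5
LOAD_FAST i → push 5
LOAD_CONST → push 5
COMPARE_OP bool(<) → 5 vs 5 = False
POP_JUMP_IF_FALSE → pop False; jump
LOAD_FAST r → push -10
RETURN_VALUE → return -10.

-10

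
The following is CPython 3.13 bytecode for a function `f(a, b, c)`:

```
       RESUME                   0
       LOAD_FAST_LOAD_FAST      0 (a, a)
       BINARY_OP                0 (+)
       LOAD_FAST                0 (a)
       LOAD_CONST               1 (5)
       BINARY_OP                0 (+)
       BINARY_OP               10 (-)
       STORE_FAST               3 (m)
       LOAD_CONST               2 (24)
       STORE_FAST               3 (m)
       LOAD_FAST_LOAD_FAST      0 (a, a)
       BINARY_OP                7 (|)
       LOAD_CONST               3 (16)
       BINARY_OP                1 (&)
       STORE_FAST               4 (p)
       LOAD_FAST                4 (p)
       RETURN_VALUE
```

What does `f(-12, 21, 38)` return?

LOAD_FAST_LOAD_FAST a,a → push -12,-12. Stack: [-12, -12]
BINARY_OP + → -12 + -12 = -24. Stack: [-24]
LOAD_FAST a → push -12. Stack: [-24, -12]
LOAD_CONST → push 5. Stack: [-24, -12, 5]
BINARY_OP + → -12 + 5 = -7. Stack: [-24, -7]
BINARY_OP - → -24 - -7 = -17. Stack: [-17]
STORE_FAST m → m=-17. Stack: []
LOAD_CONST → push 24. Stack: [24]
STORE_FAST m → m=24. Stack: []
LOAD_FAST_LOAD_FAST a,a → push -12,-12. Stack: [-12, -12]
BINARY_OP | → -12 | -12 = -12. Stack: [-12]
LOAD_CONST → push 16. Stack: [-12, 16]
BINARY_OP & → -12 & 16 = 16. Stack: [16]
STORE_FAST p → p=16. Stack: []
LOAD_FAST p → push 16. Stack: [16]
RETURN_VALUE → return 16.

16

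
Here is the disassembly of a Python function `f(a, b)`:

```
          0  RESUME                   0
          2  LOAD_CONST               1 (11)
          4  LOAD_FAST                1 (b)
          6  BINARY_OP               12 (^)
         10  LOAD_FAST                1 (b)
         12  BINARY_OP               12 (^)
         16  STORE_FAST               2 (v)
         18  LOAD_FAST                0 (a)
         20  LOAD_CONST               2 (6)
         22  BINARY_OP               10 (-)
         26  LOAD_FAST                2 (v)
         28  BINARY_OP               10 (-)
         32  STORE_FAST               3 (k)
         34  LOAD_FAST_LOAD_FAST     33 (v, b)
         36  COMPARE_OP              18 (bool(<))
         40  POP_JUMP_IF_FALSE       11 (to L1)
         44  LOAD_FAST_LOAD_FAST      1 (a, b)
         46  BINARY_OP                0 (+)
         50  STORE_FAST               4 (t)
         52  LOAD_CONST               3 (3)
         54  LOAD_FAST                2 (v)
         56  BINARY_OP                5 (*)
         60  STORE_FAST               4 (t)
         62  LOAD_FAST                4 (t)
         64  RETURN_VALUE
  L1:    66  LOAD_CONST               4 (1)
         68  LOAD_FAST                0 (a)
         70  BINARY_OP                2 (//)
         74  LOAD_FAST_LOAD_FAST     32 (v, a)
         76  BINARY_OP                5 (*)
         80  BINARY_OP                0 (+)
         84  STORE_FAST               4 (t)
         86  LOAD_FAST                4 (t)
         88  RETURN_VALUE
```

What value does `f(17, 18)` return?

33

LOAD_CONST → push 11. Stack: [11]
LOAD_FAST b → push 18. Stack: [11, 18]
BINARY_OP ^ → 11 ^ 18 = 25. Stack: [25]
LOAD_FAST b → push 18. Stack: [25, 18]
BINARY_OP ^ → 25 ^ 18 = 11. Stack: [11]
STORE_FAST v → v=11. Stack: []
LOAD_FAST a → push 17. Stack: [17]
LOAD_CONST → push 6. Stack: [17, 6]
BINARY_OP - → 17 - 6 = 11. Stack: [11]
LOAD_FAST v → push 11. Stack: [11, 11]
BINARY_OP - → 11 - 11 = 0. Stack: [0]
STORE_FAST k → k=0. Stack: []
LOAD_FAST_LOAD_FAST v,b → push 11,18. Stack: [11, 18]
COMPARE_OP bool(<) → 11 vs 18 = True. Stack: [True]
POP_JUMP_IF_FALSE → pop True; no jump. Stack: []
LOAD_FAST_LOAD_FAST a,b → push 17,18. Stack: [17, 18]
BINARY_OP + → 17 + 18 = 35. Stack: [35]
STORE_FAST t → t=35. Stack: []
LOAD_CONST → push 3. Stack: [3]
LOAD_FAST v → push 11. Stack: [3, 11]
BINARY_OP * → 3 * 11 = 33. Stack: [33]
STORE_FAST t → t=33. Stack: []
LOAD_FAST t → push 33. Stack: [33]
RETURN_VALUE → return 33.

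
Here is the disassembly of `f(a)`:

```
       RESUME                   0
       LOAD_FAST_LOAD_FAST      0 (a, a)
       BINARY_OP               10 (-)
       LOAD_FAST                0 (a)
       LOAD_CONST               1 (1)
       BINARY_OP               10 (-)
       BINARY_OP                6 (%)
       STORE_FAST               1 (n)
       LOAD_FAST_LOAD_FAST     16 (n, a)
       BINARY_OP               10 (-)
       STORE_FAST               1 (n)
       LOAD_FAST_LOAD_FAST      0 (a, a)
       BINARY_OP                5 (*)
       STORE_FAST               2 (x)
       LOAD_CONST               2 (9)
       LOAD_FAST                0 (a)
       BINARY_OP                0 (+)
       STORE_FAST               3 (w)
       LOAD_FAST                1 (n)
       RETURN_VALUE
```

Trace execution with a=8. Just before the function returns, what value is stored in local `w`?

LOAD_FAST_LOAD_FAST a,a → push 8,8. Stack: [8, 8]
BINARY_OP - → 8 - 8 = 0. Stack: [0]
LOAD_FAST a → push 8. Stack: [0, 8]
LOAD_CONST → push 1. Stack: [0, 8, 1]
BINARY_OP - → 8 - 1 = 7. Stack: [0, 7]
BINARY_OP % → 0 % 7 = 0. Stack: [0]
STORE_FAST n → n=0. Stack: []
LOAD_FAST_LOAD_FAST n,a → push 0,8. Stack: [0, 8]
BINARY_OP - → 0 - 8 = -8. Stack: [-8]
STORE_FAST n → n=-8. Stack: []
LOAD_FAST_LOAD_FAST a,a → push 8,8. Stack: [8, 8]
BINARY_OP * → 8 * 8 = 64. Stack: [64]
STORE_FAST x → x=64. Stack: []
LOAD_CONST → push 9. Stack: [9]
LOAD_FAST a → push 8. Stack: [9, 8]
BINARY_OP + → 9 + 8 = 17. Stack: [17]
STORE_FAST w → w=17. Stack: []
LOAD_FAST n → push -8. Stack: [-8]
RETURN_VALUE → return -8.

17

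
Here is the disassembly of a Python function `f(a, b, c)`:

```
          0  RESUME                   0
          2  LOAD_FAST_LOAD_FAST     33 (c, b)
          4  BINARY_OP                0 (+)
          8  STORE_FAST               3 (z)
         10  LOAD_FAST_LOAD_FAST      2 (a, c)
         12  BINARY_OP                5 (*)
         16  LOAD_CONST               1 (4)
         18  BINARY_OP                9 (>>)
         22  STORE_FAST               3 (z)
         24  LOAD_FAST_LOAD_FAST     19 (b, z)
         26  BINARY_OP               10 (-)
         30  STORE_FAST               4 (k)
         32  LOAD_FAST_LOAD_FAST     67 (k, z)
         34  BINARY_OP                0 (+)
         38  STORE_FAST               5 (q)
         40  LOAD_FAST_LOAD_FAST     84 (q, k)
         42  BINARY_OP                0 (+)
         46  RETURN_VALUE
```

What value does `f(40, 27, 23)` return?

-3

LOAD_FAST_LOAD_FAST c,b → push 23,27. Stack: [23, 27]
BINARY_OP + → 23 + 27 = 50. Stack: [50]
STORE_FAST z → z=50. Stack: []
LOAD_FAST_LOAD_FAST a,c → push 40,23. Stack: [40, 23]
BINARY_OP * → 40 * 23 = 920. Stack: [920]
LOAD_CONST → push 4. Stack: [920, 4]
BINARY_OP >> → 920 >> 4 = 57. Stack: [57]
STORE_FAST z → z=57. Stack: []
LOAD_FAST_LOAD_FAST b,z → push 27,57. Stack: [27, 57]
BINARY_OP - → 27 - 57 = -30. Stack: [-30]
STORE_FAST k → k=-30. Stack: []
LOAD_FAST_LOAD_FAST k,z → push -30,57. Stack: [-30, 57]
BINARY_OP + → -30 + 57 = 27. Stack: [27]
STORE_FAST q → q=27. Stack: []
LOAD_FAST_LOAD_FAST q,k → push 27,-30. Stack: [27, -30]
BINARY_OP + → 27 + -30 = -3. Stack: [-3]
RETURN_VALUE → return -3.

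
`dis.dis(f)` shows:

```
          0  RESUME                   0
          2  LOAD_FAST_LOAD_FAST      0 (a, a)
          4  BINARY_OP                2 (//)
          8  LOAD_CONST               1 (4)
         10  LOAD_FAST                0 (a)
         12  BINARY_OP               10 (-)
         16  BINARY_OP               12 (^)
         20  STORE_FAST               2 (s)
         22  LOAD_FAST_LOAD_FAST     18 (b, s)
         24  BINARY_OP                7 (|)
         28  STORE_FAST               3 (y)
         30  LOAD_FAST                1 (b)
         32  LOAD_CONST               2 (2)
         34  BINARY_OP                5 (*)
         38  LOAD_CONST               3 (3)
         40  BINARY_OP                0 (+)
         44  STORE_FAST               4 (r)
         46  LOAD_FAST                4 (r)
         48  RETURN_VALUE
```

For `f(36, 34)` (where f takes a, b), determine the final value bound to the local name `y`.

-29

LOAD_FAST_LOAD_FAST a,a → push 36,36. Stack: [36, 36]
BINARY_OP // → 36 // 36 = 1. Stack: [1]
LOAD_CONST → push 4. Stack: [1, 4]
LOAD_FAST a → push 36. Stack: [1, 4, 36]
BINARY_OP - → 4 - 36 = -32. Stack: [1, -32]
BINARY_OP ^ → 1 ^ -32 = -31. Stack: [-31]
STORE_FAST s → s=-31. Stack: []
LOAD_FAST_LOAD_FAST b,s → push 34,-31. Stack: [34, -31]
BINARY_OP | → 34 | -31 = -29. Stack: [-29]
STORE_FAST y → y=-29. Stack: []
LOAD_FAST b → push 34. Stack: [34]
LOAD_CONST → push 2. Stack: [34, 2]
BINARY_OP * → 34 * 2 = 68. Stack: [68]
LOAD_CONST → push 3. Stack: [68, 3]
BINARY_OP + → 68 + 3 = 71. Stack: [71]
STORE_FAST r → r=71. Stack: []
LOAD_FAST r → push 71. Stack: [71]
RETURN_VALUE → return 71.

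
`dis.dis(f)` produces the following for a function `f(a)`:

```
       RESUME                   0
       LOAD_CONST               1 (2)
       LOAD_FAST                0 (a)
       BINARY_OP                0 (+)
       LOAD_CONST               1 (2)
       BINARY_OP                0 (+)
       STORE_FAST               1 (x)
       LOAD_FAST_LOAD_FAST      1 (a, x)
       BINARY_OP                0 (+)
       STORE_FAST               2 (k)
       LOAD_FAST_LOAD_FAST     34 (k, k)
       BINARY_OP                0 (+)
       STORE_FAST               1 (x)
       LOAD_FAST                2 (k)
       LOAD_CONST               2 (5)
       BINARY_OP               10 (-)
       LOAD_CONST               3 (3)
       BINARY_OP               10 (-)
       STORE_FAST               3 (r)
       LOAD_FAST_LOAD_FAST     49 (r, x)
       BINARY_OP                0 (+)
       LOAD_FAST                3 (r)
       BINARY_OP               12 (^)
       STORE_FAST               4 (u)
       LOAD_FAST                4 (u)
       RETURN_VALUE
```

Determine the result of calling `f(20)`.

LOAD_CONST → push 2. Stack: [2]
LOAD_FAST a → push 20. Stack: [2, 20]
BINARY_OP + → 2 + 20 = 22. Stack: [22]
LOAD_CONST → push 2. Stack: [22, 2]
BINARY_OP + → 22 + 2 = 24. Stack: [24]
STORE_FAST x → x=24. Stack: []
LOAD_FAST_LOAD_FAST a,x → push 20,24. Stack: [20, 24]
BINARY_OP + → 20 + 24 = 44. Stack: [44]
STORE_FAST k → k=44. Stack: []
LOAD_FAST_LOAD_FAST k,k → push 44,44. Stack: [44, 44]
BINARY_OP + → 44 + 44 = 88. Stack: [88]
STORE_FAST x → x=88. Stack: []
LOAD_FAST k → push 44. Stack: [44]
LOAD_CONST → push 5. Stack: [44, 5]
BINARY_OP - → 44 - 5 = 39. Stack: [39]
LOAD_CONST → push 3. Stack: [39, 3]
BINARY_OP - → 39 - 3 = 36. Stack: [36]
STORE_FAST r → r=36. Stack: []
LOAD_FAST_LOAD_FAST r,x → push 36,88. Stack: [36, 88]
BINARY_OP + → 36 + 88 = 124. Stack: [124]
LOAD_FAST r → push 36. Stack: [124, 36]
BINARY_OP ^ → 124 ^ 36 = 88. Stack: [88]
STORE_FAST u → u=88. Stack: []
LOAD_FAST u → push 88. Stack: [88]
RETURN_VALUE → return 88.

88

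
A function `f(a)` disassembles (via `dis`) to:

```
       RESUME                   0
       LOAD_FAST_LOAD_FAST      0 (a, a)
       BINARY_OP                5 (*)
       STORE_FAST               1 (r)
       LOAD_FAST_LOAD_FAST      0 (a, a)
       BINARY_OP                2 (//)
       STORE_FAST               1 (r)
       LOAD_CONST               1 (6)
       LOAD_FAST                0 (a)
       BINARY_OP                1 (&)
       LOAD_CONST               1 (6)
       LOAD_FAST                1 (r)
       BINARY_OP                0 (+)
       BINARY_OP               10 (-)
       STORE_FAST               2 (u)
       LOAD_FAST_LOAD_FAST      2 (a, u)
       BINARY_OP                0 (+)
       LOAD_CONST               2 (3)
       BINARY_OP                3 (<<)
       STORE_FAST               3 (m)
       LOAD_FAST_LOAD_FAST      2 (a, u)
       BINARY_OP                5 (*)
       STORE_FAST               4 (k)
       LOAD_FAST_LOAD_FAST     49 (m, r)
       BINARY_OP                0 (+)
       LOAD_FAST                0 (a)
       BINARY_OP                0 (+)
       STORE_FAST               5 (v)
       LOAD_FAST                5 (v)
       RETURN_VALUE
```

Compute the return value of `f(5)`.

22

LOAD_FAST_LOAD_FAST a,a → push 5,5. Stack: [5, 5]
BINARY_OP * → 5 * 5 = 25. Stack: [25]
STORE_FAST r → r=25. Stack: []
LOAD_FAST_LOAD_FAST a,a → push 5,5. Stack: [5, 5]
BINARY_OP // → 5 // 5 = 1. Stack: [1]
STORE_FAST r → r=1. Stack: []
LOAD_CONST → push 6. Stack: [6]
LOAD_FAST a → push 5. Stack: [6, 5]
BINARY_OP & → 6 & 5 = 4. Stack: [4]
LOAD_CONST → push 6. Stack: [4, 6]
LOAD_FAST r → push 1. Stack: [4, 6, 1]
BINARY_OP + → 6 + 1 = 7. Stack: [4, 7]
BINARY_OP - → 4 - 7 = -3. Stack: [-3]
STORE_FAST u → u=-3. Stack: []
LOAD_FAST_LOAD_FAST a,u → push 5,-3. Stack: [5, -3]
BINARY_OP + → 5 + -3 = 2. Stack: [2]
LOAD_CONST → push 3. Stack: [2, 3]
BINARY_OP << → 2 << 3 = 16. Stack: [16]
STORE_FAST m → m=16. Stack: []
LOAD_FAST_LOAD_FAST a,u → push 5,-3. Stack: [5, -3]
BINARY_OP * → 5 * -3 = -15. Stack: [-15]
STORE_FAST k → k=-15. Stack: []
LOAD_FAST_LOAD_FAST m,r → push 16,1. Stack: [16, 1]
BINARY_OP + → 16 + 1 = 17. Stack: [17]
LOAD_FAST a → push 5. Stack: [17, 5]
BINARY_OP + → 17 + 5 = 22. Stack: [22]
STORE_FAST v → v=22. Stack: []
LOAD_FAST v → push 22. Stack: [22]
RETURN_VALUE → return 22.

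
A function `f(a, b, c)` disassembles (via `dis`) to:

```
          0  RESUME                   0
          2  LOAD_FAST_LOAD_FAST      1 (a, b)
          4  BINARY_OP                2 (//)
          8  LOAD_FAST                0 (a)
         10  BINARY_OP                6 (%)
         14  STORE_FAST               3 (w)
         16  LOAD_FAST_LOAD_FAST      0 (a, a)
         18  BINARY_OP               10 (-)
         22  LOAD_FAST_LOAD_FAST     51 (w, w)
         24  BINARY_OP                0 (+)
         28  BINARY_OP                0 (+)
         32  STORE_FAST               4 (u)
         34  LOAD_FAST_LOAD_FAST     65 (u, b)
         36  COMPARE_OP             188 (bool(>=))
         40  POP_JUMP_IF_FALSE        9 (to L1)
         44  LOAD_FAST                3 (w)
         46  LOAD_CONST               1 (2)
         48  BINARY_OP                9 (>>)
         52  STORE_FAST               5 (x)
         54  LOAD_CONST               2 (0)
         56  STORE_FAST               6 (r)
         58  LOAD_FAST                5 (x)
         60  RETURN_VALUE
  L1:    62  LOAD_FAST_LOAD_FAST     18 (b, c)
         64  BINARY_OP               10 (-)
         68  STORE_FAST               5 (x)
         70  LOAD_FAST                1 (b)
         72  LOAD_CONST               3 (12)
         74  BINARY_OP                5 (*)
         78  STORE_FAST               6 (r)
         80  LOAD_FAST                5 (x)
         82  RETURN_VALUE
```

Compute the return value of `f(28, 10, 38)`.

LOAD_FAST_LOAD_FAST a,b → push 28,10. Stack: [28, 10]
BINARY_OP // → 28 // 10 = 2. Stack: [2]
LOAD_FAST a → push 28. Stack: [2, 28]
BINARY_OP % → 2 % 28 = 2. Stack: [2]
STORE_FAST w → w=2. Stack: []
LOAD_FAST_LOAD_FAST a,a → push 28,28. Stack: [28, 28]
BINARY_OP - → 28 - 28 = 0. Stack: [0]
LOAD_FAST_LOAD_FAST w,w → push 2,2. Stack: [0, 2, 2]
BINARY_OP + → 2 + 2 = 4. Stack: [0, 4]
BINARY_OP + → 0 + 4 = 4. Stack: [4]
STORE_FAST u → u=4. Stack: []
LOAD_FAST_LOAD_FAST u,b → push 4,10. Stack: [4, 10]
COMPARE_OP bool(>=) → 4 vs 10 = False. Stack: [False]
POP_JUMP_IF_FALSE → pop False; jump. Stack: []
LOAD_FAST_LOAD_FAST b,c → push 10,38. Stack: [10, 38]
BINARY_OP - → 10 - 38 = -28. Stack: [-28]
STORE_FAST x → x=-28. Stack: []
LOAD_FAST b → push 10. Stack: [10]
LOAD_CONST → push 12. Stack: [10, 12]
BINARY_OP * → 10 * 12 = 120. Stack: [120]
STORE_FAST r → r=120. Stack: []
LOAD_FAST x → push -28. Stack: [-28]
RETURN_VALUE → return -28.

-28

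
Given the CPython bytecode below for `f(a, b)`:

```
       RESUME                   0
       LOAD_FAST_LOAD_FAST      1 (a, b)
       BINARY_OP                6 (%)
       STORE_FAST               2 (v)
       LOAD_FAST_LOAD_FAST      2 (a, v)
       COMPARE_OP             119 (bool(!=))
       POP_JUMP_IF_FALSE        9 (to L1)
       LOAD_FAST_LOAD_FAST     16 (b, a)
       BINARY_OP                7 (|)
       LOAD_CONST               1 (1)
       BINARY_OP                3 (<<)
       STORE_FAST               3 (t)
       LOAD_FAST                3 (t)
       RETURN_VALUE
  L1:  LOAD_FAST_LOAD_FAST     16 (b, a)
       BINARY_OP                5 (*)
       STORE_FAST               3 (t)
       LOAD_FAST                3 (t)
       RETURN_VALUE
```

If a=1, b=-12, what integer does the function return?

LOAD_FAST_LOAD_FAST a,b → push 1,-12. Stack: [1, -12]
BINARY_OP % → 1 % -12 = -11. Stack: [-11]
STORE_FAST v → v=-11. Stack: []
LOAD_FAST_LOAD_FAST a,v → push 1,-11. Stack: [1, -11]
COMPARE_OP bool(!=) → 1 vs -11 = True. Stack: [True]
POP_JUMP_IF_FALSE → pop True; no jump. Stack: []
LOAD_FAST_LOAD_FAST b,a → push -12,1. Stack: [-12, 1]
BINARY_OP | → -12 | 1 = -11. Stack: [-11]
LOAD_CONST → push 1. Stack: [-11, 1]
BINARY_OP << → -11 << 1 = -22. Stack: [-22]
STORE_FAST t → t=-22. Stack: []
LOAD_FAST t → push -22. Stack: [-22]
RETURN_VALUE → return -22.

-22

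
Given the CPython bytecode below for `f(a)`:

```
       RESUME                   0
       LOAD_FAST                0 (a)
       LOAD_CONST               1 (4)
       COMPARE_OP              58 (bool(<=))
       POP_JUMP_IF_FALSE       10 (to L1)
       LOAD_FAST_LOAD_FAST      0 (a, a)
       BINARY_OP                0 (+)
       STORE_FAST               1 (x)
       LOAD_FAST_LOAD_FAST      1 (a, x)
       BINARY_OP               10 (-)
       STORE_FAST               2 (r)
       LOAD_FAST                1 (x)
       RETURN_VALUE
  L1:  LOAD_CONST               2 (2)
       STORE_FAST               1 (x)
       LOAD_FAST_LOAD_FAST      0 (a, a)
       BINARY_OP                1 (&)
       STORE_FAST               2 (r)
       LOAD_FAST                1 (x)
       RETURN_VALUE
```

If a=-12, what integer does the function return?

-24

LOAD_FAST a → push -12. Stack: [-12]
LOAD_CONST → push 4. Stack: [-12, 4]
COMPARE_OP bool(<=) → -12 vs 4 = True. Stack: [True]
POP_JUMP_IF_FALSE → pop True; no jump. Stack: []
LOAD_FAST_LOAD_FAST a,a → push -12,-12. Stack: [-12, -12]
BINARY_OP + → -12 + -12 = -24. Stack: [-24]
STORE_FAST x → x=-24. Stack: []
LOAD_FAST_LOAD_FAST a,x → push -12,-24. Stack: [-12, -24]
BINARY_OP - → -12 - -24 = 12. Stack: [12]
STORE_FAST r → r=12. Stack: []
LOAD_FAST x → push -24. Stack: [-24]
RETURN_VALUE → return -24.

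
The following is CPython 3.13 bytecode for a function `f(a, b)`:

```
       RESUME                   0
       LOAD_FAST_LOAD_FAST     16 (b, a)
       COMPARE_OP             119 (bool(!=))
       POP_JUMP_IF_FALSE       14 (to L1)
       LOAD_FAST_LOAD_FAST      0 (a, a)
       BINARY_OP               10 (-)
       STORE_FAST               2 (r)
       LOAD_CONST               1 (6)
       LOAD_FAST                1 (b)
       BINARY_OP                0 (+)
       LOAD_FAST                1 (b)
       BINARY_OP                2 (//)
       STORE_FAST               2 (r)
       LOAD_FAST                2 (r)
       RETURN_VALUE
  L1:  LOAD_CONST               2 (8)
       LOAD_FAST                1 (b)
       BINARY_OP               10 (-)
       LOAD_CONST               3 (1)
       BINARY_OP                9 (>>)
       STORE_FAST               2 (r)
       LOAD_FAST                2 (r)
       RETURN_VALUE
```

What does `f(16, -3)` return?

-1

LOAD_FAST_LOAD_FAST b,a → push -3,16. Stack: [-3, 16]
COMPARE_OP bool(!=) → -3 vs 16 = True. Stack: [True]
POP_JUMP_IF_FALSE → pop True; no jump. Stack: []
LOAD_FAST_LOAD_FAST a,a → push 16,16. Stack: [16, 16]
BINARY_OP - → 16 - 16 = 0. Stack: [0]
STORE_FAST r → r=0. Stack: []
LOAD_CONST → push 6. Stack: [6]
LOAD_FAST b → push -3. Stack: [6, -3]
BINARY_OP + → 6 + -3 = 3. Stack: [3]
LOAD_FAST b → push -3. Stack: [3, -3]
BINARY_OP // → 3 // -3 = -1. Stack: [-1]
STORE_FAST r → r=-1. Stack: []
LOAD_FAST r → push -1. Stack: [-1]
RETURN_VALUE → return -1.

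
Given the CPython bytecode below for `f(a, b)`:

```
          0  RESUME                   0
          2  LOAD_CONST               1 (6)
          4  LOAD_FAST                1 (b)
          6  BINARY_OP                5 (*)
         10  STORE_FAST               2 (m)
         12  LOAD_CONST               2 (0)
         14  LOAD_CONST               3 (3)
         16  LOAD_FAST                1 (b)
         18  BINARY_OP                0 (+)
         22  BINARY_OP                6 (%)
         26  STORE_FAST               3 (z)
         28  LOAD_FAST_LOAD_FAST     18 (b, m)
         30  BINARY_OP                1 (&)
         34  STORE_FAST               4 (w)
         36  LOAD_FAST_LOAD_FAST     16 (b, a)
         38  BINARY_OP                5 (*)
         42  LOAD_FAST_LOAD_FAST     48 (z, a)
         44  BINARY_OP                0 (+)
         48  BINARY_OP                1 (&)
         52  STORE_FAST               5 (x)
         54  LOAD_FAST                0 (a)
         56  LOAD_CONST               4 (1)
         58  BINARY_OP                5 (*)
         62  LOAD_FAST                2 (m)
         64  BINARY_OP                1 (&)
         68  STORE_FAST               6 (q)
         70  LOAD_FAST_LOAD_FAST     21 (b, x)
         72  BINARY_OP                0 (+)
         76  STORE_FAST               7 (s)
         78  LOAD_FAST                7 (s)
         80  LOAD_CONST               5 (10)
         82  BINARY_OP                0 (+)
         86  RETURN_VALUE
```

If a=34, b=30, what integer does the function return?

LOAD_CONST → push 6. Stack: [6]
LOAD_FAST b → push 30. Stack: [6, 30]
BINARY_OP * → 6 * 30 = 180. Stack: [180]
STORE_FAST m → m=180. Stack: []
LOAD_CONST → push 0. Stack: [0]
LOAD_CONST → push 3. Stack: [0, 3]
LOAD_FAST b → push 30. Stack: [0, 3, 30]
BINARY_OP + → 3 + 30 = 33. Stack: [0, 33]
BINARY_OP % → 0 % 33 = 0. Stack: [0]
STORE_FAST z → z=0. Stack: []
LOAD_FAST_LOAD_FAST b,m → push 30,180. Stack: [30, 180]
BINARY_OP & → 30 & 180 = 20. Stack: [20]
STORE_FAST w → w=20. Stack: []
LOAD_FAST_LOAD_FAST b,a → push 30,34. Stack: [30, 34]
BINARY_OP * → 30 * 34 = 1020. Stack: [1020]
LOAD_FAST_LOAD_FAST z,a → push 0,34. Stack: [1020, 0, 34]
BINARY_OP + → 0 + 34 = 34. Stack: [1020, 34]
BINARY_OP & → 1020 & 34 = 32. Stack: [32]
STORE_FAST x → x=32. Stack: []
LOAD_FAST a → push 34. Stack: [34]
LOAD_CONST → push 1. Stack: [34, 1]
BINARY_OP * → 34 * 1 = 34. Stack: [34]
LOAD_FAST m → push 180. Stack: [34, 180]
BINARY_OP & → 34 & 180 = 32. Stack: [32]
STORE_FAST q → q=32. Stack: []
LOAD_FAST_LOAD_FAST b,x → push 30,32. Stack: [30, 32]
BINARY_OP + → 30 + 32 = 62. Stack: [62]
STORE_FAST s → s=62. Stack: []
LOAD_FAST s → push 62. Stack: [62]
LOAD_CONST → push 10. Stack: [62, 10]
BINARY_OP + → 62 + 10 = 72. Stack: [72]
RETURN_VALUE → return 72.

72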